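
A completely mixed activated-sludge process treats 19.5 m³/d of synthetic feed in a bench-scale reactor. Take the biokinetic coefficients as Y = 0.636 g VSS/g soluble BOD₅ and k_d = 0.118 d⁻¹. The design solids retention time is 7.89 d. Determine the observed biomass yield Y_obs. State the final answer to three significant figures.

Y_obs = Y / (1 + k_d θ_c) = 0.636 / (1 + 0.118 × 7.89) = 0.636 / 1.931 = 0.3294.

Y_obs ≈ 0.329 g VSS/g soluble BOD₅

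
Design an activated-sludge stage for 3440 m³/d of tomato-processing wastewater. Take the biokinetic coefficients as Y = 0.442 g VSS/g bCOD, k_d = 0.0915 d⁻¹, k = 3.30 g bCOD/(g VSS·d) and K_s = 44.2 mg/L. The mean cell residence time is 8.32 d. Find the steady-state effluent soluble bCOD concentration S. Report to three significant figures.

S ≈ 7.50 mg/L

Effluent substrate depends only on kinetics and SRT: S = K_s(1 + k_d θ_c) / [θ_c(Yk − k_d) − 1] = 44.2 × (1 + 0.0915 × 8.32) / [8.32 × (0.442 × 3.30 − 0.0915) − 1] = 77.85 / 10.37 = 7.504 mg/L.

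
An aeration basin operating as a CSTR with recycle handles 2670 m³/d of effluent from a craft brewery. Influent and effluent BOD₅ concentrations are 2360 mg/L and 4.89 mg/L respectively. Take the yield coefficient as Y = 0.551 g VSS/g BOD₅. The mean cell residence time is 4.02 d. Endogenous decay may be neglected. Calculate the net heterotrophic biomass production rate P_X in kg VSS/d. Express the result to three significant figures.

With endogenous decay neglected, the observed yield equals the true yield: Y_obs = Y = 0.551 g VSS/g BOD₅.
Q·(S₀ − S) = 2670 × (2360 − 4.89) × 10⁻³ = 6288 kg/d removed.
P_X = Y_obs · Q(S₀ − S) = 0.5510 × 6288 = 3465 kg VSS/d.

P_X ≈ 3460 kg VSS/d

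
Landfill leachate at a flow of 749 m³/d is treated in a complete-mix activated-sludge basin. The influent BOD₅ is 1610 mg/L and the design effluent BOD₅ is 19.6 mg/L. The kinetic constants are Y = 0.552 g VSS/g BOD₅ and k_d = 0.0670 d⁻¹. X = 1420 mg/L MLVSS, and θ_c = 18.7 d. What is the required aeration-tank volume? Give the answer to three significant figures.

V ≈ 3840 m³

From the SRT design equation V = Y Q (S₀−S) θ_c / [X (1 + k_d θ_c)] = 0.552 × 749 × (1610 − 19.6) × 18.7 / [1420 × (1 + 0.0670 × 18.7)] = 1.23×10^7 / 3199 = 3844 m³.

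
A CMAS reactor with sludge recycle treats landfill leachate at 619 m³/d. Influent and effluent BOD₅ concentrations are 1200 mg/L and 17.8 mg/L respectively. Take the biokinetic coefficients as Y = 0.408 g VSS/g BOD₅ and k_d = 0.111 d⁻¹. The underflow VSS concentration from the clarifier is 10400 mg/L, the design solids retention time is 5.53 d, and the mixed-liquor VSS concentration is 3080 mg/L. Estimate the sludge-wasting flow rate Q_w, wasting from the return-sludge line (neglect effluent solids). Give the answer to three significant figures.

From the SRT design equation V = Y Q (S₀−S) θ_c / [X (1 + k_d θ_c)] = 0.408 × 619 × (1200 − 17.8) × 5.53 / [3080 × (1 + 0.111 × 5.53)] = 1.65×10^6 / 4971 = 332.2 m³.
Q_w = (V·X)/(θ_c X_r) = 332.2 × 3080 / (5.53 × 10400) = 17.79 m³/d.

Q_w ≈ 17.8 m³/d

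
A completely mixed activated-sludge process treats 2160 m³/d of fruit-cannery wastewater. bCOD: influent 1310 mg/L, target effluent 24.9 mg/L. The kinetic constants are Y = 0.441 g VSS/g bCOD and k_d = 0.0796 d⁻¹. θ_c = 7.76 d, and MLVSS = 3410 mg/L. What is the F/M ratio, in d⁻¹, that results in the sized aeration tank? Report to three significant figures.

F/M ≈ 0.482 d⁻¹

Rearranging the biomass balance for a CMAS with decay, V = Y·Q·ΔS·θ_c / [X·(1+k_d θ_c)] = 0.441 × 2160 × (1310 − 24.9) × 7.76 / [3410 × (1 + 0.0796 × 7.76)] = 9.5×10^6 / 5516 = 1722 m³.
Food-to-microorganism ratio F/M = Q S₀ / (V X) = 2160 × 1310 / (1722 × 3410) = 0.4819 d⁻¹.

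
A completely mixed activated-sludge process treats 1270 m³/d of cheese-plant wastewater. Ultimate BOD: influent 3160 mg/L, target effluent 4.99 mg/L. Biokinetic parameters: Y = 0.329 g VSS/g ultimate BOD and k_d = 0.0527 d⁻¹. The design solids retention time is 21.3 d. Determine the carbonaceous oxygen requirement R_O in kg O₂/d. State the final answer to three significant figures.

Y_obs = Y / (1 + k_d θ_c) = 0.329 / (1 + 0.0527 × 21.3) = 0.329 / 2.123 = 0.1550.
ΔS = 3160 − 4.99 = 3155 mg/L, so the substrate removal rate is 1270 × 3155/1000 = 4007 kg ultimate BOD/d.
Biomass synthesised: P_X = Y_obs × 4007 = 621.1 kg VSS/d.
R_O = Q·ΔS − 1.42 P_X = 4007 − 881.9 = 3125 kg O₂/d.

R_O ≈ 3120 kg O₂/d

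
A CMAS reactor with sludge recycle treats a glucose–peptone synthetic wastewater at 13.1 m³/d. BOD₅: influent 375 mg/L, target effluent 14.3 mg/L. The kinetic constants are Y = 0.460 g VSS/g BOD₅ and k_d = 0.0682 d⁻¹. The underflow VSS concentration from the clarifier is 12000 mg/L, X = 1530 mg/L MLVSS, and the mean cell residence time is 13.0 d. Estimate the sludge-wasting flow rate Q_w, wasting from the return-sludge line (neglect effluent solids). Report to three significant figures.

Rearranging the biomass balance for a CMAS with decay, V = Y·Q·ΔS·θ_c / [X·(1+k_d θ_c)] = 0.460 × 13.1 × (375 − 14.3) × 13.0 / [1530 × (1 + 0.0682 × 13.0)] = 2.83×10^4 / 2886 = 9.789 m³.
Wasting from the return line (neglecting effluent solids): Q_w = V·X / (θ_c·X_r) = 9.789 × 1530 / (13.0 × 12000) = 0.09601 m³/d.

Q_w ≈ 0.0960 m³/d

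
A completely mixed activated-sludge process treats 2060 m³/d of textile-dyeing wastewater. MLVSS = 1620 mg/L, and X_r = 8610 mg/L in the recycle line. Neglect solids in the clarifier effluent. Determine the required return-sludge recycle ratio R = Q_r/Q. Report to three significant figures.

R = Q_r/Q = X/(X_r − X) = 1620 / (8610 − 1620) = 0.2318.

R ≈ 0.232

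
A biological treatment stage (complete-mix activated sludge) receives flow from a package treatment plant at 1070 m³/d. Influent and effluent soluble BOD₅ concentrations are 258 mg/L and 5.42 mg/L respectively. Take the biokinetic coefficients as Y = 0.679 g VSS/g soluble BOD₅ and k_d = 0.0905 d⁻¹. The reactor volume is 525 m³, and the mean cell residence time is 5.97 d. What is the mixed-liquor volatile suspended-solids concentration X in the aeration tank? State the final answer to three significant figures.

X ≈ 1350 mg/L

Solving the biomass balance for X: X = Y Q (S₀−S) θ_c / [V (1+k_d θ_c)] = 0.679 × 1070 × (258 − 5.42) × 5.97 / [525 × (1 + 0.0905 × 5.97)] = 1355 mg/L.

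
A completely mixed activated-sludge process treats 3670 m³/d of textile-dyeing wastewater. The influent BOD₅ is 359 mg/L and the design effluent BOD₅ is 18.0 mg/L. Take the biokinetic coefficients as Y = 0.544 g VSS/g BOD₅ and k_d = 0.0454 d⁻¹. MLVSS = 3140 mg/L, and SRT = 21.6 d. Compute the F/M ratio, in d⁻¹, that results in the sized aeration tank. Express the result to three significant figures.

F/M ≈ 0.177 d⁻¹

Steady-state biomass mass balance: V·X·(1 + k_d·θ_c) = Y·Q·(S₀ − S)·θ_c, so V = 0.544 × 3670 × (359 − 18.0) × 21.6 / [3140 × (1 + 0.0454 × 21.6)] = 1.47×10^7 / 6219 = 2364 m³.
F/M = Q·S₀ / (V·X) = 3670 × 359 / (2364 × 3140) = 0.1775 g BOD₅·(g VSS·d)⁻¹.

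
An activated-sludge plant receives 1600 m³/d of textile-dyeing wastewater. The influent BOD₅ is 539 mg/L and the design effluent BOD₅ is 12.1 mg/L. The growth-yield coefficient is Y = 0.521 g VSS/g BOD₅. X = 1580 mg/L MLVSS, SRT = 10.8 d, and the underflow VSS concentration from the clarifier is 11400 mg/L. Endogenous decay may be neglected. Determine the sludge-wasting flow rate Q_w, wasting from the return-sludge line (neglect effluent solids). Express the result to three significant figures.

V·X = Y·Q·ΔS·θ_c gives V = 0.521 × 1600 × (539 − 12.1) × 10.8 / 1580 = 3002 m³.
Q_w = (V·X)/(θ_c X_r) = 3002 × 1580 / (10.8 × 11400) = 38.53 m³/d.

Q_w ≈ 38.5 m³/d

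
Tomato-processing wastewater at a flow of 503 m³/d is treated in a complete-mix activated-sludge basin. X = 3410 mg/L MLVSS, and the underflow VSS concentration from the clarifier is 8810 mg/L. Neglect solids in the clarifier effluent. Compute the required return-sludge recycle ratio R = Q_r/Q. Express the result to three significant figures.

R ≈ 0.631

R = Q_r/Q = X/(X_r − X) = 3410 / (8810 − 3410) = 0.6315.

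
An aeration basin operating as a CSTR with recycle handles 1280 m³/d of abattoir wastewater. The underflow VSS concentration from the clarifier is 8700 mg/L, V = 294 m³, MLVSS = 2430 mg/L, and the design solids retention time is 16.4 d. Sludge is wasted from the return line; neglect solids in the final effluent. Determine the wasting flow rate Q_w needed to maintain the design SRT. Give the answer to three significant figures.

Q_w ≈ 5.01 m³/d

Q_w = (V·X)/(θ_c X_r) = 294.0 × 2430 / (16.4 × 8700) = 5.007 m³/d.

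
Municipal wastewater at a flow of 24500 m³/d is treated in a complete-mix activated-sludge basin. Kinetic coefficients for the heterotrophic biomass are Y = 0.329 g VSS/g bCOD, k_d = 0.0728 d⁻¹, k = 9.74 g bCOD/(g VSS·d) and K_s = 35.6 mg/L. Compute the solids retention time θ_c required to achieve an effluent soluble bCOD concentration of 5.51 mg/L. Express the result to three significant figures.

From 1/θ_c = Y·k·S/(K_s + S) − k_d: Y·k·S/(K_s+S) = 0.329 × 9.74 × 5.51 / (35.6 + 5.51) = 0.4295 d⁻¹.
Then 1/θ_c = μ − k_d = 0.4295 − 0.0728 = 0.3567 d⁻¹, giving θ_c = 2.804 d.

θ_c ≈ 2.80 d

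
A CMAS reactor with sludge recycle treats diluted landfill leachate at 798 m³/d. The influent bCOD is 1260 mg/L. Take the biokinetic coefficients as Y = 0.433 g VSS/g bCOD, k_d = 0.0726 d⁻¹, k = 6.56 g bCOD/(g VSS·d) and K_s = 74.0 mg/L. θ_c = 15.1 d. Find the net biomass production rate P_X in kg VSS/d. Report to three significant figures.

P_X ≈ 207 kg VSS/d

For a completely mixed reactor with recycle the Lawrence–McCarty relation gives S = K_s·(1 + k_d·θ_c) / [θ_c·(Y·k − k_d) − 1] = 74.0 × (1 + 0.0726 × 15.1) / [15.1 × (0.433 × 6.56 − 0.0726) − 1] = 155.1 / 40.79 = 3.803 mg/L.
Y_obs = Y / (1 + k_d θ_c) = 0.433 / (1 + 0.0726 × 15.1) = 0.433 / 2.096 = 0.2066.
Q·(S₀ − S) = 798 × (1260 − 3.80) × 10⁻³ = 1002 kg/d removed.
So the net sludge growth is P_X = 0.2066 × 1002 = 207.1 kg VSS/d.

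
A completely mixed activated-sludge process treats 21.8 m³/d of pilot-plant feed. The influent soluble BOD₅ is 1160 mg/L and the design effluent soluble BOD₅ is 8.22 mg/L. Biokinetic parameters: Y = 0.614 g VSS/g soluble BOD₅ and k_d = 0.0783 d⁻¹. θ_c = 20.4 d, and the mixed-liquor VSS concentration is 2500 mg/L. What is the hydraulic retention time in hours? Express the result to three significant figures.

From the SRT design equation V = Y Q (S₀−S) θ_c / [X (1 + k_d θ_c)] = 0.614 × 21.8 × (1160 − 8.22) × 20.4 / [2500 × (1 + 0.0783 × 20.4)] = 3.15×10^5 / 6493 = 48.43 m³.
τ = V/Q = 48.43/21.8 = 2.222 d, or 53.32 h.

τ ≈ 53.3 h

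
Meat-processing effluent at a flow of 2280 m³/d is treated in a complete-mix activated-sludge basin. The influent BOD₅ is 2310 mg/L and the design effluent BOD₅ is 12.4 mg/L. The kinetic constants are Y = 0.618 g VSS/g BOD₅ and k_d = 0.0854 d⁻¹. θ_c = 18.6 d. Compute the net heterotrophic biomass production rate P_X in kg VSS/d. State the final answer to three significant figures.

Observed yield with endogenous decay: Y_obs = Y / (1 + k_d·θ_c) = 0.618 / (1 + 0.0854 × 18.6) = 0.618 / 2.588 = 0.2388 g VSS/g BOD₅.
Substrate removed = Q·(S₀ − S) = 2280 m³/d × (2310 − 12.4) g/m³ = 5.24×10^6 g/d = 5239 kg/d.
Biomass produced: P_X = Y_obs·Q·ΔS = 0.2388 × 5239 ≈ 1251 kg VSS/d.

P_X ≈ 1250 kg VSS/d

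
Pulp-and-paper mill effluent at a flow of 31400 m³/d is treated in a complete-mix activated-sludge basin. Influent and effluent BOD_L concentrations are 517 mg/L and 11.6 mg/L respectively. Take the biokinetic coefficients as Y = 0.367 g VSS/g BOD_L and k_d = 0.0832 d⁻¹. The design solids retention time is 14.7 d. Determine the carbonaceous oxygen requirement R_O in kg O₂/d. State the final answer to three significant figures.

The observed yield is Y_obs = Y/(1 + k_d·θ_c) = 0.367 / (1 + 0.0832 × 14.7) = 0.367 / 2.223 = 0.1651 g VSS per g BOD_L removed.
Q·(S₀ − S) = 31400 × (517 − 11.6) × 10⁻³ = 15870 kg/d removed.
Net sludge production P_X = 0.1651 × 15870 = 2620 kg VSS/d.
R_O = Q·(S₀ − S) − 1.42·P_X = 15870 − 1.42 × 2620 = 12149 kg O₂/d.

R_O ≈ 12100 kg O₂/d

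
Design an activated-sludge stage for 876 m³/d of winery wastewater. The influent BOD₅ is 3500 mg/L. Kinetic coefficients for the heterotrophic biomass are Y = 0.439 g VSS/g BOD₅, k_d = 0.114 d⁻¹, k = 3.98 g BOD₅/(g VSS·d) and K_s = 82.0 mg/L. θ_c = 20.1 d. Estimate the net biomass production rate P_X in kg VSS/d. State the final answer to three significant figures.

From the Monod/SRT balance for a CMAS, S = K_s·(1+k_d θ_c)/[θ_c·(Y k − k_d) − 1] = 82.0 × (1 + 0.114 × 20.1) / [20.1 × (0.439 × 3.98 − 0.114) − 1] = 269.9 / 31.83 = 8.480 mg/L.
Observed yield with endogenous decay: Y_obs = Y / (1 + k_d·θ_c) = 0.439 / (1 + 0.114 × 20.1) = 0.439 / 3.291 = 0.1334 g VSS/g BOD₅.
ΔS = 3500 − 8.48 = 3492 mg/L, so the substrate removal rate is 876 × 3492/1000 = 3059 kg BOD₅/d.
Net biomass production P_X = Y_obs × Q·(S₀ − S) = 0.1334 × 3059 = 407.9 kg VSS/d.

P_X ≈ 408 kg VSS/d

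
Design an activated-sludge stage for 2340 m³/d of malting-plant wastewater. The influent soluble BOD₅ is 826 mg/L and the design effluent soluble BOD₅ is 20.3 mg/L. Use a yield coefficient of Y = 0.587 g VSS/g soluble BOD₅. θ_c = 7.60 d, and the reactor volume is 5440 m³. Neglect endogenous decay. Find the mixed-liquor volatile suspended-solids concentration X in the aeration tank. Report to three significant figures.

From V·X = Y·Q·(S₀ − S)·θ_c (decay neglected): X = 0.587 × 2340 × (826 − 20.3) × 7.60 / 5440 = 1546 mg/L.

X ≈ 1550 mg/L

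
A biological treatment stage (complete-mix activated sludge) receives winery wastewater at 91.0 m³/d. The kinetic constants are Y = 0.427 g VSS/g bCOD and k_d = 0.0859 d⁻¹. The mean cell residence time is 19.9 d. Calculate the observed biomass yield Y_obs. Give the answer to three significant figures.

Y_obs ≈ 0.158 g VSS/g bCOD

Correct the yield for decay: Y_obs = Y/(1 + k_d θ_c) = 0.427 / (1 + 0.0859 × 19.9) = 0.427 / 2.709 = 0.1576.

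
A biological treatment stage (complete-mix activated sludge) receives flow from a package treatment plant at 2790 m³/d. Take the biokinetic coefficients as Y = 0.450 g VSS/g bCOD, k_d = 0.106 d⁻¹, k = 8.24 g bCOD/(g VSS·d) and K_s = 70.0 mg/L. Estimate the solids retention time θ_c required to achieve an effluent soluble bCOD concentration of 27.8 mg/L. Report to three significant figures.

At the target effluent, Y k S/(K_s+S) = 0.450×8.24×27.8/97.80 = 1.054 d⁻¹.
1/θ_c = 1.054 − 0.106 = 0.9480 d⁻¹, so θ_c = 1.055 d.

θ_c ≈ 1.05 d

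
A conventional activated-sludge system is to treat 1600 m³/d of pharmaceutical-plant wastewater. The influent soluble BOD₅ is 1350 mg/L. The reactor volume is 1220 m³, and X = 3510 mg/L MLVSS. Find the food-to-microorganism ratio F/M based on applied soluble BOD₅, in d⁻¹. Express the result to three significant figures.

F/M ≈ 0.504 d⁻¹

F/M = applied load / biomass = Q·S₀/(V·X) = 1600 × 1350 / (1220 × 3510) = 0.5044 d⁻¹.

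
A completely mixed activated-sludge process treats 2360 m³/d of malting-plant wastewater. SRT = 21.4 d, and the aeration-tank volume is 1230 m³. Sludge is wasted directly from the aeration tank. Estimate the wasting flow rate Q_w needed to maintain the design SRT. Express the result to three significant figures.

With mixed-liquor wasting, θ_c = V/Q_w, so Q_w = V/θ_c = 1230/21.4 = 57.48 m³/d.

Q_w ≈ 57.5 m³/d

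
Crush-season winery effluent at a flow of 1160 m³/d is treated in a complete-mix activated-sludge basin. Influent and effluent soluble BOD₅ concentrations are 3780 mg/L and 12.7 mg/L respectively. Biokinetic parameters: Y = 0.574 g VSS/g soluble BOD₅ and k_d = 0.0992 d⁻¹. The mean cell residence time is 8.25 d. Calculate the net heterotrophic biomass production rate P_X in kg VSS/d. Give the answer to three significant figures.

Observed yield with endogenous decay: Y_obs = Y / (1 + k_d·θ_c) = 0.574 / (1 + 0.0992 × 8.25) = 0.574 / 1.818 = 0.3157 g VSS/g soluble BOD₅.
Mass of soluble BOD₅ removed per day: Q(S₀ − S) = 1160 × 3767 g/m³ = 4370 kg/d.
Biomass produced: P_X = Y_obs·Q·ΔS = 0.3157 × 4370 ≈ 1379 kg VSS/d.

P_X ≈ 1380 kg VSS/d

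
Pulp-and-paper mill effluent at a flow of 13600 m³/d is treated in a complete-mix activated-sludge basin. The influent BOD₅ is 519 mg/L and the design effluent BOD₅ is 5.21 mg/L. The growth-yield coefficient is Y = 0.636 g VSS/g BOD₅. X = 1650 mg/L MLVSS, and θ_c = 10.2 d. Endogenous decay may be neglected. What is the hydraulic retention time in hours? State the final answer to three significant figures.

τ ≈ 48.5 h

Biomass mass balance (decay neglected): V·X = Y·Q·(S₀ − S)·θ_c, so V = 0.636 × 13600 × (519 − 5.21) × 10.2 / 1650 = 27472 m³.
τ = V/Q = 27472/13600 = 2.020 d, or 48.48 h.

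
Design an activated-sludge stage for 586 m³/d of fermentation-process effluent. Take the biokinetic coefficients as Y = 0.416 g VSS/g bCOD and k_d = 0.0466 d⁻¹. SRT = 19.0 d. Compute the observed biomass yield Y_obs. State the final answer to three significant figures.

Y_obs ≈ 0.221 g VSS/g bCOD

The observed yield is Y_obs = Y/(1 + k_d·θ_c) = 0.416 / (1 + 0.0466 × 19.0) = 0.416 / 1.885 = 0.2206 g VSS per g bCOD removed.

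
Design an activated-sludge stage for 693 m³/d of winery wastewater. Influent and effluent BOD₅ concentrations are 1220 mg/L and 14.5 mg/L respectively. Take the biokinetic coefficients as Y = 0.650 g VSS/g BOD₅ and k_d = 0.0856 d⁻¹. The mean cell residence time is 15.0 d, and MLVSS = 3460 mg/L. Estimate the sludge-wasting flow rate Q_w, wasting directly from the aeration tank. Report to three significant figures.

Steady-state biomass mass balance: V·X·(1 + k_d·θ_c) = Y·Q·(S₀ − S)·θ_c, so V = 0.650 × 693 × (1220 − 14.5) × 15.0 / [3460 × (1 + 0.0856 × 15.0)] = 8.15×10^6 / 7903 = 1031 m³.
Wasting from the aeration tank: Q_w = V / θ_c = 1031 / 15.0 = 68.71 m³/d.

Q_w ≈ 68.7 m³/d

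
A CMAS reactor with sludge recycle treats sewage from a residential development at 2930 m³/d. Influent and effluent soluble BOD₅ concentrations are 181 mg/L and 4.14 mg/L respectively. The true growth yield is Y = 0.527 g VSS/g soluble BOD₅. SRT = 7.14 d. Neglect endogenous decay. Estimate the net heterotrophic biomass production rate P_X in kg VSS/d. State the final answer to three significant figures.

With endogenous decay neglected, the observed yield equals the true yield: Y_obs = Y = 0.527 g VSS/g soluble BOD₅.
Mass of soluble BOD₅ removed per day: Q(S₀ − S) = 2930 × 176.9 g/m³ = 518.2 kg/d.
Biomass produced: P_X = Y_obs·Q·ΔS = 0.5270 × 518.2 ≈ 273.1 kg VSS/d.

P_X ≈ 273 kg VSS/d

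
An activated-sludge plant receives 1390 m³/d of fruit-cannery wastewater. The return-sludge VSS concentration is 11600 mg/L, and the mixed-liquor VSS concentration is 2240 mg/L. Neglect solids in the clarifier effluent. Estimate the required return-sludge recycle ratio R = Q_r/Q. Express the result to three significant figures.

R ≈ 0.239

R = Q_r/Q = X/(X_r − X) = 2240 / (11600 − 2240) = 0.2393.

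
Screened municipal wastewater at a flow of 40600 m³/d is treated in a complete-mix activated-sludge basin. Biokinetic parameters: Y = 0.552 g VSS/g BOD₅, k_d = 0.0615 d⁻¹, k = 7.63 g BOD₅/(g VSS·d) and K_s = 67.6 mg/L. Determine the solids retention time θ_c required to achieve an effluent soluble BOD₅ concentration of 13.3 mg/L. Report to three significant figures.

Specific growth rate at S = 13.3 mg/L: μ = YkS/(K_s+S) = 0.552·7.63·13.3/(67.6+13.3) = 0.6924 d⁻¹.
1/θ_c = 0.6924 − 0.0615 = 0.6309 d⁻¹, so θ_c = 1.585 d.

θ_c ≈ 1.58 d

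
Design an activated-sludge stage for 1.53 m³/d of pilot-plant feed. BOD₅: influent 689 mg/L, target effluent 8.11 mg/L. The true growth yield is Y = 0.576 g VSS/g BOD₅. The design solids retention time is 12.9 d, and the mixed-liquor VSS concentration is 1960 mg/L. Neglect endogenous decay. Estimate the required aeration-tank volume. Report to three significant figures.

With k_d = 0 the design equation reduces to V = Y Q (S₀−S) θ_c / X = 0.576 × 1.53 × (689 − 8.11) × 12.9 / 1960 = 3.949 m³.

V ≈ 3.95 m³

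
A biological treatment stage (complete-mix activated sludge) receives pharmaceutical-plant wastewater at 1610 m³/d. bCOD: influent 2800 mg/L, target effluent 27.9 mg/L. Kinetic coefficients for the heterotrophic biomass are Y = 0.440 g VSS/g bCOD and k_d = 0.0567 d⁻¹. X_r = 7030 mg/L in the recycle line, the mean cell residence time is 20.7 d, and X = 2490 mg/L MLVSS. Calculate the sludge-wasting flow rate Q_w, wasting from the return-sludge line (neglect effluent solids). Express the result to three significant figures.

From the SRT design equation V = Y Q (S₀−S) θ_c / [X (1 + k_d θ_c)] = 0.440 × 1610 × (2800 − 27.9) × 20.7 / [2490 × (1 + 0.0567 × 20.7)] = 4.06×10^7 / 5412 = 7510 m³.
θ_c = V·X/(Q_w·X_r) when wasting from the recycle, so Q_w = V·X/(θ_c·X_r) = 7510 × 2490 / (20.7 × 7030) = 128.5 m³/d.

Q_w ≈ 129 m³/d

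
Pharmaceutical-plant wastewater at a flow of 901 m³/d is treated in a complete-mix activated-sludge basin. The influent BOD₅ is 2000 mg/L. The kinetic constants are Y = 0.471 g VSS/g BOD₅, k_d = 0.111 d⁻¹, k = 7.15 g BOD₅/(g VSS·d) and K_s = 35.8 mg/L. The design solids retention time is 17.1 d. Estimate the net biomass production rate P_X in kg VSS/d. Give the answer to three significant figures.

P_X ≈ 293 kg VSS/d

For a completely mixed reactor with recycle the Lawrence–McCarty relation gives S = K_s·(1 + k_d·θ_c) / [θ_c·(Y·k − k_d) − 1] = 35.8 × (1 + 0.111 × 17.1) / [17.1 × (0.471 × 7.15 − 0.111) − 1] = 103.8 / 54.69 = 1.897 mg/L.
Correct the yield for decay: Y_obs = Y/(1 + k_d θ_c) = 0.471 / (1 + 0.111 × 17.1) = 0.471 / 2.898 = 0.1625.
ΔS = 2000 − 1.90 = 1998 mg/L, so the substrate removal rate is 901 × 1998/1000 = 1800 kg BOD₅/d.
So the net sludge growth is P_X = 0.1625 × 1800 = 292.6 kg VSS/d.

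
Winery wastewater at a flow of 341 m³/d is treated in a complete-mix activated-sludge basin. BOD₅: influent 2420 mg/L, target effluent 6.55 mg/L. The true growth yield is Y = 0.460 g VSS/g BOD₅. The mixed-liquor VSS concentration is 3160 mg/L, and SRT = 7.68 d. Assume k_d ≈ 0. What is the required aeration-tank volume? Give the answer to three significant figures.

V·X = Y·Q·ΔS·θ_c gives V = 0.460 × 341 × (2420 − 6.55) × 7.68 / 3160 = 920.1 m³.

V ≈ 920 m³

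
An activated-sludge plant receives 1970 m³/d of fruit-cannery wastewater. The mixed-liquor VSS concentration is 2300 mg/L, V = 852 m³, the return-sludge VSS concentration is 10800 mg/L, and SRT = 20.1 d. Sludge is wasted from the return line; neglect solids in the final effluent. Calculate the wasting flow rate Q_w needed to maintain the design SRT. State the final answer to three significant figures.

θ_c = V·X/(Q_w·X_r) when wasting from the recycle, so Q_w = V·X/(θ_c·X_r) = 852.0 × 2300 / (20.1 × 10800) = 9.027 m³/d.

Q_w ≈ 9.03 m³/d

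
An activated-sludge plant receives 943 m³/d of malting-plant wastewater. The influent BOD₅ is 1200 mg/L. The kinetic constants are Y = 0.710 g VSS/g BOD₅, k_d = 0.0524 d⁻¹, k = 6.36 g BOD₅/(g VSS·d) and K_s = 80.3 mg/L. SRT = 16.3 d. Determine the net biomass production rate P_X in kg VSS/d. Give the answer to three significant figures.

P_X ≈ 433 kg VSS/d

For a completely mixed reactor with recycle the Lawrence–McCarty relation gives S = K_s·(1 + k_d·θ_c) / [θ_c·(Y·k − k_d) − 1] = 80.3 × (1 + 0.0524 × 16.3) / [16.3 × (0.710 × 6.36 − 0.0524) − 1] = 148.9 / 71.75 = 2.075 mg/L.
Y_obs = Y / (1 + k_d θ_c) = 0.710 / (1 + 0.0524 × 16.3) = 0.710 / 1.854 = 0.3829.
Q·(S₀ − S) = 943 × (1200 − 2.08) × 10⁻³ = 1130 kg/d removed.
So the net sludge growth is P_X = 0.3829 × 1130 = 432.6 kg VSS/d.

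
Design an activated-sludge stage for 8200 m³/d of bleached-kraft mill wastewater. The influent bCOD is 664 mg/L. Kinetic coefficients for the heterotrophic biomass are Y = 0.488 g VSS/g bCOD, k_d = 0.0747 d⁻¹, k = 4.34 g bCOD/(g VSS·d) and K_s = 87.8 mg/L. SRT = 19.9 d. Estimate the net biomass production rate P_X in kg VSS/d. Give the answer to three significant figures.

From the Monod/SRT balance for a CMAS, S = K_s·(1+k_d θ_c)/[θ_c·(Y k − k_d) − 1] = 87.8 × (1 + 0.0747 × 19.9) / [19.9 × (0.488 × 4.34 − 0.0747) − 1] = 218.3 / 39.66 = 5.505 mg/L.
Observed yield with endogenous decay: Y_obs = Y / (1 + k_d·θ_c) = 0.488 / (1 + 0.0747 × 19.9) = 0.488 / 2.487 = 0.1963 g VSS/g bCOD.
Substrate removed = Q·(S₀ − S) = 8200 m³/d × (664 − 5.50) g/m³ = 5.4×10^6 g/d = 5400 kg/d.
Net biomass production P_X = Y_obs × Q·(S₀ − S) = 0.1963 × 5400 = 1060 kg VSS/d.

P_X ≈ 1060 kg VSS/d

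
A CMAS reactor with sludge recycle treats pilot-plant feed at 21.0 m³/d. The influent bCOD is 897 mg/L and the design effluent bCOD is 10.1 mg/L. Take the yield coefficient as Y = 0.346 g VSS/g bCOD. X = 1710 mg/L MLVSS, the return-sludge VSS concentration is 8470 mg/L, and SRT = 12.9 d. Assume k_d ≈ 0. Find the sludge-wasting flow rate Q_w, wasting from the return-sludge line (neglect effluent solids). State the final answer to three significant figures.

Biomass mass balance (decay neglected): V·X = Y·Q·(S₀ − S)·θ_c, so V = 0.346 × 21.0 × (897 − 10.1) × 12.9 / 1710 = 48.61 m³.
Wasting from the return line (neglecting effluent solids): Q_w = V·X / (θ_c·X_r) = 48.61 × 1710 / (12.9 × 8470) = 0.7608 m³/d.

Q_w ≈ 0.761 m³/d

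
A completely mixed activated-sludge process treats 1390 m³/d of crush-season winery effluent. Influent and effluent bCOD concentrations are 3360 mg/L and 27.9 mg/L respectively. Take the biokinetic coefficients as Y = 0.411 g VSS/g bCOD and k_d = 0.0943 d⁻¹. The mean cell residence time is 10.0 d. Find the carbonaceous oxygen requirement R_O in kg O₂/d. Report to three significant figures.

R_O ≈ 3240 kg O₂/d

Y_obs = Y / (1 + k_d θ_c) = 0.411 / (1 + 0.0943 × 10.0) = 0.411 / 1.943 = 0.2115.
Mass of bCOD removed per day: Q(S₀ − S) = 1390 × 3332 g/m³ = 4632 kg/d.
Biomass synthesised: P_X = Y_obs × 4632 = 979.7 kg VSS/d.
R_O = Q·(S₀ − S) − 1.42·P_X = 4632 − 1.42 × 979.7 = 3240 kg O₂/d.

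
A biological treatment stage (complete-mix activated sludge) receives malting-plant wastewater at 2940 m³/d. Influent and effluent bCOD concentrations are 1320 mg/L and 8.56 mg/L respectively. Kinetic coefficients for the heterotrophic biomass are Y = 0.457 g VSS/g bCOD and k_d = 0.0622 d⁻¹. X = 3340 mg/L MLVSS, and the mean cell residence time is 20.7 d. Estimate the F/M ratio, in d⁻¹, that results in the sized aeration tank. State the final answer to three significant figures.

Rearranging the biomass balance for a CMAS with decay, V = Y·Q·ΔS·θ_c / [X·(1+k_d θ_c)] = 0.457 × 2940 × (1320 − 8.56) × 20.7 / [3340 × (1 + 0.0622 × 20.7)] = 3.65×10^7 / 7640 = 4774 m³.
F/M = applied load / biomass = Q·S₀/(V·X) = 2940 × 1320 / (4774 × 3340) = 0.2434 d⁻¹.

F/M ≈ 0.243 d⁻¹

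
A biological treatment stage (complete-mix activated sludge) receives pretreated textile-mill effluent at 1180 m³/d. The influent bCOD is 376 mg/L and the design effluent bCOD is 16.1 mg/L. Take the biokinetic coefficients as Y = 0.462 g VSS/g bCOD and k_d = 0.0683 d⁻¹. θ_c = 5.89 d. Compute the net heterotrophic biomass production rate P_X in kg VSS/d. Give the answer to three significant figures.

Observed yield with endogenous decay: Y_obs = Y / (1 + k_d·θ_c) = 0.462 / (1 + 0.0683 × 5.89) = 0.462 / 1.402 = 0.3295 g VSS/g bCOD.
Substrate removed = Q·(S₀ − S) = 1180 m³/d × (376 − 16.1) g/m³ = 4.25×10^5 g/d = 424.7 kg/d.
Net biomass production P_X = Y_obs × Q·(S₀ − S) = 0.3295 × 424.7 = 139.9 kg VSS/d.

P_X ≈ 140 kg VSS/d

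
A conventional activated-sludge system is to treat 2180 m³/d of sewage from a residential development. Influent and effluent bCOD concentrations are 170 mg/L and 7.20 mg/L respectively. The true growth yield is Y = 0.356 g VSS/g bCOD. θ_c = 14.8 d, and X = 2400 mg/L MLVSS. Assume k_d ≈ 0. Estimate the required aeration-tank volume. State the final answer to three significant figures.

V ≈ 779 m³

Biomass mass balance (decay neglected): V·X = Y·Q·(S₀ − S)·θ_c, so V = 0.356 × 2180 × (170 − 7.20) × 14.8 / 2400 = 779.1 m³.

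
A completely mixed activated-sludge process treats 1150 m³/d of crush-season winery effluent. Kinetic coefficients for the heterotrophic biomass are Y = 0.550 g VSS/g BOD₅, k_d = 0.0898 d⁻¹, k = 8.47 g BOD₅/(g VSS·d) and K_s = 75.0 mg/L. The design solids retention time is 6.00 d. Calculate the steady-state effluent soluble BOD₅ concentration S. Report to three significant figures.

S ≈ 4.37 mg/L

For a completely mixed reactor with recycle the Lawrence–McCarty relation gives S = K_s·(1 + k_d·θ_c) / [θ_c·(Y·k − k_d) − 1] = 75.0 × (1 + 0.0898 × 6.00) / [6.00 × (0.550 × 8.47 − 0.0898) − 1] = 115.4 / 26.41 = 4.370 mg/L.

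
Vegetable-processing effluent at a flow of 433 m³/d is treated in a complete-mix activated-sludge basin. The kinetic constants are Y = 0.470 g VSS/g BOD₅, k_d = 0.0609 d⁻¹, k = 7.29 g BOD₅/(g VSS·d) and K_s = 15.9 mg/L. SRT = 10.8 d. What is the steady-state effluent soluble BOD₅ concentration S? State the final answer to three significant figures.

Effluent substrate depends only on kinetics and SRT: S = K_s(1 + k_d θ_c) / [θ_c(Yk − k_d) − 1] = 15.9 × (1 + 0.0609 × 10.8) / [10.8 × (0.470 × 7.29 − 0.0609) − 1] = 26.36 / 35.35 = 0.7457 mg/L.

S ≈ 0.746 mg/L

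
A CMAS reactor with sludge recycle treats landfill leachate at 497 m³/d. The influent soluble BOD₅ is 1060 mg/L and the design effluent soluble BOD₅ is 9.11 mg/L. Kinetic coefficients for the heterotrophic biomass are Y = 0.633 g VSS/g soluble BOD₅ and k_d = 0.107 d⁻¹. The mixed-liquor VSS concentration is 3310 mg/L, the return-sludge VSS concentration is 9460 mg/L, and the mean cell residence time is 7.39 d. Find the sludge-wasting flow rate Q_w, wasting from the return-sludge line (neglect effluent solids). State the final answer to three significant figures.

Q_w ≈ 19.5 m³/d

From the SRT design equation V = Y Q (S₀−S) θ_c / [X (1 + k_d θ_c)] = 0.633 × 497 × (1060 − 9.11) × 7.39 / [3310 × (1 + 0.107 × 7.39)] = 2.44×10^6 / 5927 = 412.2 m³.
Q_w = (V·X)/(θ_c X_r) = 412.2 × 3310 / (7.39 × 9460) = 19.52 m³/d.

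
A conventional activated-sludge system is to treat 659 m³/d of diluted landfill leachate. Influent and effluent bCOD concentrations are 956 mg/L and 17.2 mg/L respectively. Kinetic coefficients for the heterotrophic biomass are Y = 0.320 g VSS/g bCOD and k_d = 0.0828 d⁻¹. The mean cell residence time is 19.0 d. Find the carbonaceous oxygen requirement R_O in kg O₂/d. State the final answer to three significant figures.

R_O ≈ 509 kg O₂/d

The observed yield is Y_obs = Y/(1 + k_d·θ_c) = 0.320 / (1 + 0.0828 × 19.0) = 0.320 / 2.573 = 0.1244 g VSS per g bCOD removed.
Substrate removed = Q·(S₀ − S) = 659 m³/d × (956 − 17.2) g/m³ = 6.19×10^5 g/d = 618.7 kg/d.
Net sludge production P_X = 0.1244 × 618.7 = 76.94 kg VSS/d.
Carbonaceous O₂ demand = substrate oxidised − cell-mass equivalent = 618.7 − 1.42 × 76.94 = 509.4 kg O₂/d.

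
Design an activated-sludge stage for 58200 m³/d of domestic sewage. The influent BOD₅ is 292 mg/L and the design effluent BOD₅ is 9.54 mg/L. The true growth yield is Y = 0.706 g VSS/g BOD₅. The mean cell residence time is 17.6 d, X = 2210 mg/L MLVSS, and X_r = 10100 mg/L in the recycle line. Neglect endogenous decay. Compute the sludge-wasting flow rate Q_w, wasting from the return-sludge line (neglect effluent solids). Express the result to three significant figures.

Biomass mass balance (decay neglected): V·X = Y·Q·(S₀ − S)·θ_c, so V = 0.706 × 58200 × (292 − 9.54) × 17.6 / 2210 = 92428 m³.
Wasting from the return line (neglecting effluent solids): Q_w = V·X / (θ_c·X_r) = 92428 × 2210 / (17.6 × 10100) = 1149 m³/d.

Q_w ≈ 1150 m³/d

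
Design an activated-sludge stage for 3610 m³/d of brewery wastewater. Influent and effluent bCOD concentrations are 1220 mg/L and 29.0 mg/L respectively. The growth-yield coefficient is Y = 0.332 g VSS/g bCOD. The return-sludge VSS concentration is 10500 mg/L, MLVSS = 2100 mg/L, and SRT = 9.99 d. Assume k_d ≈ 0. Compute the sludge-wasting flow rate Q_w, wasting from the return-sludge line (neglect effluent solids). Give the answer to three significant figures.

V·X = Y·Q·ΔS·θ_c gives V = 0.332 × 3610 × (1220 − 29.0) × 9.99 / 2100 = 6791 m³.
θ_c = V·X/(Q_w·X_r) when wasting from the recycle, so Q_w = V·X/(θ_c·X_r) = 6791 × 2100 / (9.99 × 10500) = 135.9 m³/d.

Q_w ≈ 136 m³/d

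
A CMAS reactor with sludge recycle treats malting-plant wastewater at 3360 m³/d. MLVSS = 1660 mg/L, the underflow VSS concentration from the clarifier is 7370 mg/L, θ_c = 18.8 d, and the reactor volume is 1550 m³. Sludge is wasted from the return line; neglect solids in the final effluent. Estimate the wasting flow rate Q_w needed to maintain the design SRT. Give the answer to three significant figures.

Wasting from the return line (neglecting effluent solids): Q_w = V·X / (θ_c·X_r) = 1550 × 1660 / (18.8 × 7370) = 18.57 m³/d.

Q_w ≈ 18.6 m³/d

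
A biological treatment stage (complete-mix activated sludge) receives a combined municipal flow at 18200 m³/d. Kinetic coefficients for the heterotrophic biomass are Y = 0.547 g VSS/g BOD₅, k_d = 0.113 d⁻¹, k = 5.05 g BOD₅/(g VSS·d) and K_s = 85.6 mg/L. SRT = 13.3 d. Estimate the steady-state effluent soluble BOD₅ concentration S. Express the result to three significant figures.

S ≈ 6.26 mg/L

Effluent substrate depends only on kinetics and SRT: S = K_s(1 + k_d θ_c) / [θ_c(Yk − k_d) − 1] = 85.6 × (1 + 0.113 × 13.3) / [13.3 × (0.547 × 5.05 − 0.113) − 1] = 214.2 / 34.24 = 6.258 mg/L.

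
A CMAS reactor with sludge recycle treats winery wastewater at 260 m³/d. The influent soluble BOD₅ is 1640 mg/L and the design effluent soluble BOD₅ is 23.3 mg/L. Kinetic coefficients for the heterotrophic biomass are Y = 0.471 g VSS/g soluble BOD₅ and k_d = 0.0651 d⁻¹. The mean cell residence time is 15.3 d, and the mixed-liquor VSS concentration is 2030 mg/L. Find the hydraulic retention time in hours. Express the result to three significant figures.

Steady-state biomass mass balance: V·X·(1 + k_d·θ_c) = Y·Q·(S₀ − S)·θ_c, so V = 0.471 × 260 × (1640 − 23.3) × 15.3 / [2030 × (1 + 0.0651 × 15.3)] = 3.03×10^6 / 4052 = 747.6 m³.
τ = V/Q = 747.6/260 = 2.875 d, or 69.01 h.

τ ≈ 69.0 h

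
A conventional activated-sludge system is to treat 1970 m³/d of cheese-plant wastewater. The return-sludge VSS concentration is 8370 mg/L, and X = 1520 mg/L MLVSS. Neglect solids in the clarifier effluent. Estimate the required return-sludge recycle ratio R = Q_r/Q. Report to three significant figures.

R = Q_r/Q = X/(X_r − X) = 1520 / (8370 − 1520) = 0.2219.

R ≈ 0.222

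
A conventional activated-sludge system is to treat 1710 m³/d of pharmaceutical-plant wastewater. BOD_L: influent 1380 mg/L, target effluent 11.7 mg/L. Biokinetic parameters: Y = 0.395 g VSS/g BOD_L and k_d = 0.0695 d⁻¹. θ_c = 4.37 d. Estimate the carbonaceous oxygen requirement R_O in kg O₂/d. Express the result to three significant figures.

Correct the yield for decay: Y_obs = Y/(1 + k_d θ_c) = 0.395 / (1 + 0.0695 × 4.37) = 0.395 / 1.304 = 0.3030.
Q·(S₀ − S) = 1710 × (1380 − 11.7) × 10⁻³ = 2340 kg/d removed.
Biomass synthesised: P_X = Y_obs × 2340 = 708.9 kg VSS/d.
R_O = Q·(S₀ − S) − 1.42·P_X = 2340 − 1.42 × 708.9 = 1333 kg O₂/d.

R_O ≈ 1330 kg O₂/d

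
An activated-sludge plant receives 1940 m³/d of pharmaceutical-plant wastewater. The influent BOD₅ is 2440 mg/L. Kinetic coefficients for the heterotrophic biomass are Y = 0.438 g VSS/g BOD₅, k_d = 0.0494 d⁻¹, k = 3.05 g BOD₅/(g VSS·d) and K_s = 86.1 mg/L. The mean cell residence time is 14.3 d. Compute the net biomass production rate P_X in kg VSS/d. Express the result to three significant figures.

From the Monod/SRT balance for a CMAS, S = K_s·(1+k_d θ_c)/[θ_c·(Y k − k_d) − 1] = 86.1 × (1 + 0.0494 × 14.3) / [14.3 × (0.438 × 3.05 − 0.0494) − 1] = 146.9 / 17.40 = 8.445 mg/L.
Correct the yield for decay: Y_obs = Y/(1 + k_d θ_c) = 0.438 / (1 + 0.0494 × 14.3) = 0.438 / 1.706 = 0.2567.
ΔS = 2440 − 8.45 = 2432 mg/L, so the substrate removal rate is 1940 × 2432/1000 = 4717 kg BOD₅/d.
Net biomass production P_X = Y_obs × Q·(S₀ − S) = 0.2567 × 4717 = 1211 kg VSS/d.

P_X ≈ 1210 kg VSS/d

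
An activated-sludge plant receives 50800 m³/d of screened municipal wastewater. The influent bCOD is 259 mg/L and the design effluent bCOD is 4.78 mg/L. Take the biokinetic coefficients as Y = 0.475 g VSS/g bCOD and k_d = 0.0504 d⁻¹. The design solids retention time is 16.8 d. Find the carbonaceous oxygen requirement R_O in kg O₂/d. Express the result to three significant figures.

R_O ≈ 8200 kg O₂/d

Y_obs = Y / (1 + k_d θ_c) = 0.475 / (1 + 0.0504 × 16.8) = 0.475 / 1.847 = 0.2572.
Substrate removed = Q·(S₀ − S) = 50800 m³/d × (259 − 4.78) g/m³ = 1.29×10^7 g/d = 12914 kg/d.
Biomass synthesised: P_X = Y_obs × 12914 = 3322 kg VSS/d.
R_O = Q·ΔS − 1.42 P_X = 12914 − 4717 = 8198 kg O₂/d.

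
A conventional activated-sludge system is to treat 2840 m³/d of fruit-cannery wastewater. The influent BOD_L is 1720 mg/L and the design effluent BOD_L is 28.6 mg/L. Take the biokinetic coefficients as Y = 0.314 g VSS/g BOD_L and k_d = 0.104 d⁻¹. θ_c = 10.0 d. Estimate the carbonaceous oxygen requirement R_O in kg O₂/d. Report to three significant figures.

R_O ≈ 3750 kg O₂/d

Observed yield with endogenous decay: Y_obs = Y / (1 + k_d·θ_c) = 0.314 / (1 + 0.104 × 10.0) = 0.314 / 2.040 = 0.1539 g VSS/g BOD_L.
Q·(S₀ − S) = 2840 × (1720 − 28.6) × 10⁻³ = 4804 kg/d removed.
Biomass synthesised: P_X = Y_obs × 4804 = 739.4 kg VSS/d.
R_O = Q·ΔS − 1.42 P_X = 4804 − 1050 = 3754 kg O₂/d.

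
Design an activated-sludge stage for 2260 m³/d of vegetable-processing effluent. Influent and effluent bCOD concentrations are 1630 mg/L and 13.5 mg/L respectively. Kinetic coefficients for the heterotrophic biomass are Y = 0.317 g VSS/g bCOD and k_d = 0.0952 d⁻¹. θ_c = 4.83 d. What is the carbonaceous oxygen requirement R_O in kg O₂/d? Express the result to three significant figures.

Y_obs = Y / (1 + k_d θ_c) = 0.317 / (1 + 0.0952 × 4.83) = 0.317 / 1.460 = 0.2172.
Mass of bCOD removed per day: Q(S₀ − S) = 2260 × 1616 g/m³ = 3653 kg/d.
Biomass synthesised: P_X = Y_obs × 3653 = 793.3 kg VSS/d.
Carbonaceous O₂ demand = substrate oxidised − cell-mass equivalent = 3653 − 1.42 × 793.3 = 2527 kg O₂/d.

R_O ≈ 2530 kg O₂/d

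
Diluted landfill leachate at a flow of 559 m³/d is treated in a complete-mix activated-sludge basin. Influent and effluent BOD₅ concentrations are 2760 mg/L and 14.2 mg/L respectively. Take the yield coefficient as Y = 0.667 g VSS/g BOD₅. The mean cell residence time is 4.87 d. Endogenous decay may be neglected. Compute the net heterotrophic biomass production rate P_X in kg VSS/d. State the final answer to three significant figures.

P_X ≈ 1020 kg VSS/d

With endogenous decay neglected, the observed yield equals the true yield: Y_obs = Y = 0.667 g VSS/g BOD₅.
ΔS = 2760 − 14.2 = 2746 mg/L, so the substrate removal rate is 559 × 2746/1000 = 1535 kg BOD₅/d.
So the net sludge growth is P_X = 0.6670 × 1535 = 1024 kg VSS/d.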